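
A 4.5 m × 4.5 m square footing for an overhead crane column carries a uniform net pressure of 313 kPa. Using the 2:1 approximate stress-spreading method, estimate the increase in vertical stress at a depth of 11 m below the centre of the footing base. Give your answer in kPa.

Δσ_z ≈ 26.4 kPa

By the 2:1 method the load spreads at 1 horizontal : 2 vertical, so at depth z the loaded area has grown by z in each plan dimension:
Δσ = qBL/((B+z)(L+z)) = 313×4.5×4.5/((4.5+11)(4.5+11)) = 26.382 kPa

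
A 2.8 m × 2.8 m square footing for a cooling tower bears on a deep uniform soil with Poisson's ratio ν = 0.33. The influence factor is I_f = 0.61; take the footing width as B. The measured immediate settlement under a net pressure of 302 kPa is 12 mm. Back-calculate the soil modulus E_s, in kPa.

E_s ≈ 38300 kPa

S_e = q·B·(1−ν²)/E_s · I_f  ⇒  E_s = q·B·(1−ν²)·I_f / S_e.
E_s = 302 × 2.8 × 0.8911 × 0.61 / 0.012 = 38300 kPa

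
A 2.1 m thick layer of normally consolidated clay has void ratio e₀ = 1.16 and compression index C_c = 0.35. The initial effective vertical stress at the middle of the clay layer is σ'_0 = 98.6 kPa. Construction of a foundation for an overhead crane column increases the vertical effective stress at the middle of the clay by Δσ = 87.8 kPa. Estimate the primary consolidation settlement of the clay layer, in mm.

Final effective stress: σ'_f = σ'_0 + Δσ = 98.6 + 87.8 = 186.4 kPa.
Normally consolidated clay, so the full stress increment lies on the virgin compression line:
S_c = C_c·H/(1+e₀)·log₁₀(σ'_f/σ'_0) = 0.35×2.1/(1+1.16)×log₁₀(186.4/98.6)
    = 0.34028 × 0.27657 = 0.09411 m

S_c ≈ 94.1 mm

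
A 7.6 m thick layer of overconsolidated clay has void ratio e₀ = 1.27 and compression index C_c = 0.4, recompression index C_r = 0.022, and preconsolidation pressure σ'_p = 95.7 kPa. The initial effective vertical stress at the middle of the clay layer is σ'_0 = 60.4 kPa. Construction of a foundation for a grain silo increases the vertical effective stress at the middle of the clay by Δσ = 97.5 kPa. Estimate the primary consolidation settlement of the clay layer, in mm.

S_c ≈ 306 mm

Final effective stress: σ'_f = 60.4 + 97.5 = 157.9 kPa.
σ'_f = 157.9 > σ'_p = 95.7 kPa, so the stress path crosses the preconsolidation pressure — recompression up to σ'_p, then virgin compression beyond:
S_c = H/(1+e₀)·[C_r·log₁₀(σ'_p/σ'_0) + C_c·log₁₀(σ'_f/σ'_p)]
    = 7.6/2.27 × [0.022×log₁₀(95.7/60.4) + 0.4×log₁₀(157.9/95.7)]
    = 3.348 × [0.0043972 + 0.086988] = 0.306 m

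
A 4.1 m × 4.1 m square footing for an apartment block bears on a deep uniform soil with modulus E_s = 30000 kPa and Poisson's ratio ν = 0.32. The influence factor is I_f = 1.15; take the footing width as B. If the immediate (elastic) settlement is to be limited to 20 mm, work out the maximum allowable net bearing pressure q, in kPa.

S_e = q·B·(1−ν²)/E_s · I_f  ⇒  q = S_e·E_s / (B·(1−ν²)·I_f).
q = 0.02 × 30000 / (4.1 × 0.8976 × 1.15) = 141.8 kPa

q ≈ 142 kPa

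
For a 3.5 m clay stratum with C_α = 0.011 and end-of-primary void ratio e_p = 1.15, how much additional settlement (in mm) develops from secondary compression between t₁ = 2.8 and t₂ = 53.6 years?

S_s ≈ 23 mm

Secondary compression: S_s = C_α·H/(1+e_p)·log₁₀(t₂/t₁)
S_s = 0.011×3.5/(1+1.15)×log₁₀(53.6/2.8)
    = 0.01791 × 1.282 = 0.02296 m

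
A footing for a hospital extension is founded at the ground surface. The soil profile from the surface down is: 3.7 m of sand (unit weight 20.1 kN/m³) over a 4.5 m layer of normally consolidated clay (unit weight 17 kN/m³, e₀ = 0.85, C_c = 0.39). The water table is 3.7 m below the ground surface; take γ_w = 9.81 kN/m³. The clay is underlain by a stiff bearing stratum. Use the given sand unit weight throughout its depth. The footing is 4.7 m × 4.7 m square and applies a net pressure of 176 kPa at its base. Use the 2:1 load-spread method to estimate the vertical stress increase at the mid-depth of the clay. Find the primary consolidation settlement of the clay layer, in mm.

S_c ≈ 132 mm

Mid-depth of clay below the ground surface: z = 3.7 + 4.5/2 = 5.95 m.
Total vertical stress at mid-clay: σ_v = 20.1×3.7 + 17×2.25 = 112.62 kPa.
Pore pressure: u = 9.81×(5.95 − 3.7) = 22.073 kPa.
Initial effective stress: σ'_0 = σ_v − u = 112.62 − 22.073 = 90.547 kPa.
Stress increase at mid-clay by the 2:1 spreading method:
Δσ = qBL/((B+z)(L+z)) = 176×4.7×4.7/((4.7+5.95)(4.7+5.95)) = 34.278 kPa
Final effective stress: σ'_f = σ'_0 + Δσ = 90.547 + 34.278 = 124.82 kPa.
Normally consolidated clay, so the full stress increment lies on the virgin compression line:
S_c = C_c·H/(1+e₀)·log₁₀(σ'_f/σ'_0) = 0.39×4.5/(1+0.85)×log₁₀(124.82/90.547)
    = 0.94865 × 0.13941 = 0.1323 m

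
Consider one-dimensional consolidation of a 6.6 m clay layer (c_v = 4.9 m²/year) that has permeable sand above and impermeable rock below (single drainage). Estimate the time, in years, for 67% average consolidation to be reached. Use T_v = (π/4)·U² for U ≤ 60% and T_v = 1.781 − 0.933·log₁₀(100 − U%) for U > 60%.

t ≈ 3.24 years

Drainage path length: H_d = H = 6.6 m (single drainage).
U > 60%: T_v = 1.781 − 0.933·log₁₀(100 − 67) = 0.36423.
t = T_v·H_d²/c_v = 0.36423×6.6²/4.9 = 3.238 years.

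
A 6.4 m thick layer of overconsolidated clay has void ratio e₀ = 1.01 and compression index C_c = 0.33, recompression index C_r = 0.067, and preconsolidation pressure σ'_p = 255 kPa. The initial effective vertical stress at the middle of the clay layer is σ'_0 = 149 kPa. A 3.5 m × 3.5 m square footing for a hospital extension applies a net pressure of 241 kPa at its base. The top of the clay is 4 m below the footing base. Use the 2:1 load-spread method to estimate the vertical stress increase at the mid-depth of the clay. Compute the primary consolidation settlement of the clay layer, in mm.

S_c ≈ 14.8 mm

Mid-depth of clay below the footing base: z = 4 + 6.4/2 = 7.2 m.
Stress increase at mid-clay by the 2:1 spreading method:
Δσ = qBL/((B+z)(L+z)) = 241×3.5×3.5/((3.5+7.2)(3.5+7.2)) = 25.786 kPa
Final effective stress: σ'_f = 149 + 25.786 = 174.79 kPa.
σ'_f = 174.79 ≤ σ'_p = 255 kPa, so the clay remains overconsolidated and only the recompression index applies:
S_c = C_r·H/(1+e₀)·log₁₀(σ'_f/σ'_0) = 0.067×6.4/2.01×log₁₀(174.79/149)
    = 0.21333 × 0.06933 = 0.01479 m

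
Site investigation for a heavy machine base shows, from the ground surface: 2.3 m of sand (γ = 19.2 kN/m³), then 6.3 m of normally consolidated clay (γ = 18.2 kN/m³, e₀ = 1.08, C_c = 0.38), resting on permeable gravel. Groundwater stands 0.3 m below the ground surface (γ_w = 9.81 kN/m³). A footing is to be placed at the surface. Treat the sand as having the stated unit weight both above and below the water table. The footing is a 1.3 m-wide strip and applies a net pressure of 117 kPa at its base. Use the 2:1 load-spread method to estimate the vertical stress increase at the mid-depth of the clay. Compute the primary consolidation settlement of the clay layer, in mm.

S_c ≈ 183 mm

Mid-depth of clay below the ground surface: z = 2.3 + 6.3/2 = 5.45 m.
Total vertical stress at mid-clay: σ_v = 19.2×2.3 + 18.2×3.15 = 101.49 kPa.
Pore pressure: u = 9.81×(5.45 − 0.3) = 50.522 kPa.
Initial effective stress: σ'_0 = σ_v − u = 101.49 − 50.522 = 50.968 kPa.
Stress increase at mid-clay by the 2:1 spreading method:
Δσ = qB/(B+z) = 117×1.3/(1.3+5.45) = 22.533 kPa
Final effective stress: σ'_f = σ'_0 + Δσ = 50.968 + 22.533 = 73.501 kPa.
Normally consolidated clay, so the full stress increment lies on the virgin compression line:
S_c = C_c·H/(1+e₀)·log₁₀(σ'_f/σ'_0) = 0.38×6.3/(1+1.08)×log₁₀(73.501/50.968)
    = 1.151 × 0.159 = 0.183 m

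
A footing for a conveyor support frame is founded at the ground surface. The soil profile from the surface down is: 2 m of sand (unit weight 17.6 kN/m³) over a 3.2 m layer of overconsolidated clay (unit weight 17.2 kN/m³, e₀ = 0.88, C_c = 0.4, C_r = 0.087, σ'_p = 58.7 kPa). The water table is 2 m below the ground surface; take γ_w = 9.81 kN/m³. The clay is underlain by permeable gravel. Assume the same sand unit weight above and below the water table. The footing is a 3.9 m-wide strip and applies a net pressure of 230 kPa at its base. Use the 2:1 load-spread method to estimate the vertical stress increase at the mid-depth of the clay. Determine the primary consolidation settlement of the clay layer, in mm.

S_c ≈ 323 mm

Mid-depth of clay below the ground surface: z = 2 + 3.2/2 = 3.6 m.
Total vertical stress at mid-clay: σ_v = 17.6×2 + 17.2×1.6 = 62.72 kPa.
Pore pressure: u = 9.81×(3.6 − 2) = 15.696 kPa.
Initial effective stress: σ'_0 = σ_v − u = 62.72 − 15.696 = 47.024 kPa.
Stress increase at mid-clay by the 2:1 spreading method:
Δσ = qB/(B+z) = 230×3.9/(3.9+3.6) = 119.6 kPa
Final effective stress: σ'_f = 47.024 + 119.6 = 166.62 kPa.
σ'_f = 166.62 > σ'_p = 58.7 kPa, so the stress path crosses the preconsolidation pressure — recompression up to σ'_p, then virgin compression beyond:
S_c = H/(1+e₀)·[C_r·log₁₀(σ'_p/σ'_0) + C_c·log₁₀(σ'_f/σ'_p)]
    = 3.2/1.88 × [0.087×log₁₀(58.7/47.024) + 0.4×log₁₀(166.62/58.7)]
    = 1.7021 × [0.0083797 + 0.18124] = 0.3228 m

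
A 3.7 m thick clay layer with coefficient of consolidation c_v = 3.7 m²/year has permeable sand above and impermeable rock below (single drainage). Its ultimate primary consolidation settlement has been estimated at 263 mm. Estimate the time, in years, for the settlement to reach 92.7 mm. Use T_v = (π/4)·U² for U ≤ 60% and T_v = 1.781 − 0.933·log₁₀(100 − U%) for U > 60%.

Drainage path length: H_d = H = 3.7 m (single drainage).
U = S(t)/S_ult = 92.7/263 = 0.3525.
U ≤ 60%: T_v = (π/4)·U² = (π/4)×0.35247² = 0.097575.
t = T_v·H_d²/c_v = 0.097575×3.7²/3.7 = 0.361 years.

t ≈ 0.361 years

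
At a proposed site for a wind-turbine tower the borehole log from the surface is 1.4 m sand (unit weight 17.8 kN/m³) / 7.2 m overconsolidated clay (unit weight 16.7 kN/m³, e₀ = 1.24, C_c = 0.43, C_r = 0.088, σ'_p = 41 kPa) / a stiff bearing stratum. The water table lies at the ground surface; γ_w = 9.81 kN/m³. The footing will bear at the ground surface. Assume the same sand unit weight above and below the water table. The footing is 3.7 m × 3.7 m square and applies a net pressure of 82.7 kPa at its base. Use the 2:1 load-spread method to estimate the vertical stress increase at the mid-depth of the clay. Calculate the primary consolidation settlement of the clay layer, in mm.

Mid-depth of clay below the ground surface: z = 1.4 + 7.2/2 = 5 m.
Total vertical stress at mid-clay: σ_v = 17.8×1.4 + 16.7×3.6 = 85.04 kPa.
Pore pressure: u = 9.81×(5 − 0) = 49.05 kPa.
Initial effective stress: σ'_0 = σ_v − u = 85.04 − 49.05 = 35.99 kPa.
Stress increase at mid-clay by the 2:1 spreading method:
Δσ = qBL/((B+z)(L+z)) = 82.7×3.7×3.7/((3.7+5)(3.7+5)) = 14.958 kPa
Final effective stress: σ'_f = 35.99 + 14.958 = 50.948 kPa.
σ'_f = 50.948 > σ'_p = 41 kPa, so the stress path crosses the preconsolidation pressure — recompression up to σ'_p, then virgin compression beyond:
S_c = H/(1+e₀)·[C_r·log₁₀(σ'_p/σ'_0) + C_c·log₁₀(σ'_f/σ'_p)]
    = 7.2/2.24 × [0.088×log₁₀(41/35.99) + 0.43×log₁₀(50.948/41)]
    = 3.2143 × [0.004981 + 0.040568] = 0.1464 m

S_c ≈ 146 mm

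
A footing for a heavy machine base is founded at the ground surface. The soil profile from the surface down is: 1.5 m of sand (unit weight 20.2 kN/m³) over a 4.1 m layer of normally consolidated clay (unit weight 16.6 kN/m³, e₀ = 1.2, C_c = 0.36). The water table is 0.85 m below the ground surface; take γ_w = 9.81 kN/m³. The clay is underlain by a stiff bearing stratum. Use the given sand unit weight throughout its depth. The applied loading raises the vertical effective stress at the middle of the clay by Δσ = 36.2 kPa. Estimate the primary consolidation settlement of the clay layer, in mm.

Mid-depth of clay below the ground surface: z = 1.5 + 4.1/2 = 3.55 m.
Total vertical stress at mid-clay: σ_v = 20.2×1.5 + 16.6×2.05 = 64.33 kPa.
Pore pressure: u = 9.81×(3.55 − 0.85) = 26.487 kPa.
Initial effective stress: σ'_0 = σ_v − u = 64.33 − 26.487 = 37.843 kPa.
Final effective stress: σ'_f = σ'_0 + Δσ = 37.843 + 36.2 = 74.043 kPa.
Normally consolidated clay, so the full stress increment lies on the virgin compression line:
S_c = C_c·H/(1+e₀)·log₁₀(σ'_f/σ'_0) = 0.36×4.1/(1+1.2)×log₁₀(74.043/37.843)
    = 0.67091 × 0.2915 = 0.1956 m

S_c ≈ 196 mm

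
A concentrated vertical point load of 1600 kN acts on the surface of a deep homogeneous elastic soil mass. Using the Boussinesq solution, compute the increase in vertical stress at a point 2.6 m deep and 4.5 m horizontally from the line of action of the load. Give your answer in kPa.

Boussinesq vertical stress below a point load on an elastic half-space:
Δσ_z = 3P/(2πz²) · [1 + (r/z)²]^(−5/2)
r/z = 4.5/2.6 = 1.7308; [1+(r/z)²]^(−5/2) = 0.031337.
Δσ_z = 3×1600/(2π×2.6²) × 0.031337 = 113.01 × 0.031337 = 3.541 kPa

Δσ_z ≈ 3.54 kPa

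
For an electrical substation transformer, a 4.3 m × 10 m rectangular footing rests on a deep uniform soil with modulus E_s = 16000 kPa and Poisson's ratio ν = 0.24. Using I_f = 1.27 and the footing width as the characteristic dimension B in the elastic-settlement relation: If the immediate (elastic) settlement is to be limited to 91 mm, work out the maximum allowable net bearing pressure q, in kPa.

q ≈ 283 kPa

S_e = q·B·(1−ν²)/E_s · I_f  ⇒  q = S_e·E_s / (B·(1−ν²)·I_f).
q = 0.091 × 16000 / (4.3 × 0.9424 × 1.27) = 282.9 kPa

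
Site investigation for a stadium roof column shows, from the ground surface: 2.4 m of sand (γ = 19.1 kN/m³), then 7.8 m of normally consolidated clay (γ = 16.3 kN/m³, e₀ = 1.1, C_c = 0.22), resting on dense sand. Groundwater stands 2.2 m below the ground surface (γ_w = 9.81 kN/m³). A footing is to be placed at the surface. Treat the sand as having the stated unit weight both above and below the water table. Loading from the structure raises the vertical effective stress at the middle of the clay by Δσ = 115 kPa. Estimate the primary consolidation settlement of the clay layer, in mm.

S_c ≈ 347 mm

Mid-depth of clay below the ground surface: z = 2.4 + 7.8/2 = 6.3 m.
Total vertical stress at mid-clay: σ_v = 19.1×2.4 + 16.3×3.9 = 109.41 kPa.
Pore pressure: u = 9.81×(6.3 − 2.2) = 40.221 kPa.
Initial effective stress: σ'_0 = σ_v − u = 109.41 − 40.221 = 69.189 kPa.
Final effective stress: σ'_f = σ'_0 + Δσ = 69.189 + 115 = 184.19 kPa.
Normally consolidated clay, so the full stress increment lies on the virgin compression line:
S_c = C_c·H/(1+e₀)·log₁₀(σ'_f/σ'_0) = 0.22×7.8/(1+1.1)×log₁₀(184.19/69.189)
    = 0.81714 × 0.42523 = 0.3475 m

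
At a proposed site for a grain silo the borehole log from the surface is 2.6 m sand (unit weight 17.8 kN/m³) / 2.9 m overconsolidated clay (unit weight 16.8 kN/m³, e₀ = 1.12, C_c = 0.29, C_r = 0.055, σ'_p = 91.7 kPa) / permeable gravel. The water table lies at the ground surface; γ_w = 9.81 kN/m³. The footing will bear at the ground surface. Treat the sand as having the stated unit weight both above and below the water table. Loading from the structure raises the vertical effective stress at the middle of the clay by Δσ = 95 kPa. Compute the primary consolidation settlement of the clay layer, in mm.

S_c ≈ 90.2 mm

Mid-depth of clay below the ground surface: z = 2.6 + 2.9/2 = 4.05 m.
Total vertical stress at mid-clay: σ_v = 17.8×2.6 + 16.8×1.45 = 70.64 kPa.
Pore pressure: u = 9.81×(4.05 − 0) = 39.73 kPa.
Initial effective stress: σ'_0 = σ_v − u = 70.64 − 39.73 = 30.91 kPa.
Final effective stress: σ'_f = 30.91 + 95 = 125.91 kPa.
σ'_f = 125.91 > σ'_p = 91.7 kPa, so the stress path crosses the preconsolidation pressure — recompression up to σ'_p, then virgin compression beyond:
S_c = H/(1+e₀)·[C_r·log₁₀(σ'_p/σ'_0) + C_c·log₁₀(σ'_f/σ'_p)]
    = 2.9/2.12 × [0.055×log₁₀(91.7/30.91) + 0.29×log₁₀(125.91/91.7)]
    = 1.3679 × [0.025975 + 0.03993] = 0.09015 m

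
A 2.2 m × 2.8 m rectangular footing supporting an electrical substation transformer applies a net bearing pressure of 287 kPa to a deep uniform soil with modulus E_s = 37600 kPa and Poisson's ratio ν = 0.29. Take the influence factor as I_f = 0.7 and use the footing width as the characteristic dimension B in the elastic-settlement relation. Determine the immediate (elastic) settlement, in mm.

Immediate (elastic) settlement: S_e = q·B·(1−ν²)/E_s · I_f.
S_e = 287 × 2.2 × (1 − 0.29²) / 37600 × 0.7
    = 287 × 2.2 × 0.9159 / 37600 × 0.7
    = 0.01077 m = 10.77 mm

S_e ≈ 10.8 mm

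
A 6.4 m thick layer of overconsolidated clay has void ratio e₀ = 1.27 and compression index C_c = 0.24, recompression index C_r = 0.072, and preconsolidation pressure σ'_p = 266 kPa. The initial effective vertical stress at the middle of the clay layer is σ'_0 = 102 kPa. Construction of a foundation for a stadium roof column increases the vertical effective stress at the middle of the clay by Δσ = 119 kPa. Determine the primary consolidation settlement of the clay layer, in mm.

S_c ≈ 68.2 mm

Final effective stress: σ'_f = 102 + 119 = 221 kPa.
σ'_f = 221 ≤ σ'_p = 266 kPa, so the clay remains overconsolidated and only the recompression index applies:
S_c = C_r·H/(1+e₀)·log₁₀(σ'_f/σ'_0) = 0.072×6.4/2.27×log₁₀(221/102)
    = 0.203 × 0.33579 = 0.06816 m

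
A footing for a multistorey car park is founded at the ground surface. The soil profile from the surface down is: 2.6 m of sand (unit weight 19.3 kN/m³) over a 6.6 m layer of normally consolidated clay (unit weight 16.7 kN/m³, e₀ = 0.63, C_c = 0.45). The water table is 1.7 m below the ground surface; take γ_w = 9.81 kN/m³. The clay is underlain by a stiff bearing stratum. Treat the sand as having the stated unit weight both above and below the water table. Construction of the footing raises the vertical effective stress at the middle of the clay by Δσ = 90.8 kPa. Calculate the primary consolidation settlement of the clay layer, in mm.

S_c ≈ 698 mm

Mid-depth of clay below the ground surface: z = 2.6 + 6.6/2 = 5.9 m.
Total vertical stress at mid-clay: σ_v = 19.3×2.6 + 16.7×3.3 = 105.29 kPa.
Pore pressure: u = 9.81×(5.9 − 1.7) = 41.202 kPa.
Initial effective stress: σ'_0 = σ_v − u = 105.29 − 41.202 = 64.088 kPa.
Final effective stress: σ'_f = σ'_0 + Δσ = 64.088 + 90.8 = 154.89 kPa.
Normally consolidated clay, so the full stress increment lies on the virgin compression line:
S_c = C_c·H/(1+e₀)·log₁₀(σ'_f/σ'_0) = 0.45×6.6/(1+0.63)×log₁₀(154.89/64.088)
    = 1.8221 × 0.38325 = 0.6983 m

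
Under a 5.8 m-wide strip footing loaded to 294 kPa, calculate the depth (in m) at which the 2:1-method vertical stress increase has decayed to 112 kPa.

2:1 spreading — at depth z the loaded area has grown by z in each plan dimension:
qB/(B+z) = Δσ_z ⇒ z = qB/Δσ_z − B = 294×5.8/112 − 5.8 = 9.425 m

z ≈ 9.43 m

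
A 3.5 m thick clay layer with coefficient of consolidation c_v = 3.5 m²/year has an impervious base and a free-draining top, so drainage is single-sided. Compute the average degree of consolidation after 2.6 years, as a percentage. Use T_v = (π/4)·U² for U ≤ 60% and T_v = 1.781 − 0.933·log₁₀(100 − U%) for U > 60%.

Drainage path length: H_d = H = 3.5 m (single drainage).
T_v = c_v·t/H_d² = 3.5×2.6/3.5² = 0.74286.
T_v = 0.74286 corresponds to the U > 60% branch:
U = 1 − 10^((1.781 − T_v)/0.933)/100 = 0.8704

U ≈ 87 %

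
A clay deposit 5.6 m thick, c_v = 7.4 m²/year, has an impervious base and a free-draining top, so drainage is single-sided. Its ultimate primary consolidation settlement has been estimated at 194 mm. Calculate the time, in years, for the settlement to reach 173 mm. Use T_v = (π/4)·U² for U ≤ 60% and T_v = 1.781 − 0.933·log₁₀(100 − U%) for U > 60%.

Drainage path length: H_d = H = 5.6 m (single drainage).
U = S(t)/S_ult = 173/194 = 0.8918.
U > 60%: T_v = 1.781 − 0.933·log₁₀(100 − 89.175) = 0.81589.
t = T_v·H_d²/c_v = 0.81589×5.6²/7.4 = 3.458 years.

t ≈ 3.46 years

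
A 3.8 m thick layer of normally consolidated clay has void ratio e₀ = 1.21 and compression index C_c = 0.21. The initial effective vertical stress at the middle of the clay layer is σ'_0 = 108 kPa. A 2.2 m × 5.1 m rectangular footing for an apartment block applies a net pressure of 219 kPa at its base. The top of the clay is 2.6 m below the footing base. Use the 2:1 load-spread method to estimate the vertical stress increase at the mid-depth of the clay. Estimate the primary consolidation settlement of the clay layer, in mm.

S_c ≈ 47.5 mm

Mid-depth of clay below the footing base: z = 2.6 + 3.8/2 = 4.5 m.
Stress increase at mid-clay by the 2:1 spreading method:
Δσ = qBL/((B+z)(L+z)) = 219×2.2×5.1/((2.2+4.5)(5.1+4.5)) = 38.202 kPa
Final effective stress: σ'_f = σ'_0 + Δσ = 108 + 38.202 = 146.2 kPa.
Normally consolidated clay, so the full stress increment lies on the virgin compression line:
S_c = C_c·H/(1+e₀)·log₁₀(σ'_f/σ'_0) = 0.21×3.8/(1+1.21)×log₁₀(146.2/108)
    = 0.36109 × 0.13152 = 0.04749 m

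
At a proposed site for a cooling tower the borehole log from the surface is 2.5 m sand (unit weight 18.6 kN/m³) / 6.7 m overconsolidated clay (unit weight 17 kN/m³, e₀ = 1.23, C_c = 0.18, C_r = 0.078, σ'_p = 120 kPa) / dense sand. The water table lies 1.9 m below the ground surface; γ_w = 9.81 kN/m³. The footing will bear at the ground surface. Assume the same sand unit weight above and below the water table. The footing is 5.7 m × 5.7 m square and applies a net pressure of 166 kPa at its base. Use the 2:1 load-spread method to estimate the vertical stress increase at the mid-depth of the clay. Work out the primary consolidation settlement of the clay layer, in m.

Mid-depth of clay below the ground surface: z = 2.5 + 6.7/2 = 5.85 m.
Total vertical stress at mid-clay: σ_v = 18.6×2.5 + 17×3.35 = 103.45 kPa.
Pore pressure: u = 9.81×(5.85 − 1.9) = 38.75 kPa.
Initial effective stress: σ'_0 = σ_v − u = 103.45 − 38.75 = 64.7 kPa.
Stress increase at mid-clay by the 2:1 spreading method:
Δσ = qBL/((B+z)(L+z)) = 166×5.7×5.7/((5.7+5.85)(5.7+5.85)) = 40.429 kPa
Final effective stress: σ'_f = 64.7 + 40.429 = 105.13 kPa.
σ'_f = 105.13 ≤ σ'_p = 120 kPa, so the clay remains overconsolidated and only the recompression index applies:
S_c = C_r·H/(1+e₀)·log₁₀(σ'_f/σ'_0) = 0.078×6.7/2.23×log₁₀(105.13/64.7)
    = 0.23435 × 0.21082 = 0.04941 m

S_c ≈ 0.0494 m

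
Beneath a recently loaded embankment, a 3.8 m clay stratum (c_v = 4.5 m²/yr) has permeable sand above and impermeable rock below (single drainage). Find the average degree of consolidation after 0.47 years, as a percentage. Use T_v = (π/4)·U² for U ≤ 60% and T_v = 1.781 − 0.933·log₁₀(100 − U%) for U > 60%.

Drainage path length: H_d = H = 3.8 m (single drainage).
T_v = c_v·t/H_d² = 4.5×0.47/3.8² = 0.14647.
T_v = 0.14647 corresponds to the U ≤ 60% branch:
U = √(4T_v/π) = 0.4318

U ≈ 43.2 %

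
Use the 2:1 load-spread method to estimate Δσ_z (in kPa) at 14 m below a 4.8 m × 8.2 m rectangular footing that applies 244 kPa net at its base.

Δσ_z ≈ 23 kPa

By the 2:1 method the load spreads at 1 horizontal : 2 vertical, so at depth z the loaded area has grown by z in each plan dimension:
Δσ = qBL/((B+z)(L+z)) = 244×4.8×8.2/((4.8+14)(8.2+14)) = 23.011 kPa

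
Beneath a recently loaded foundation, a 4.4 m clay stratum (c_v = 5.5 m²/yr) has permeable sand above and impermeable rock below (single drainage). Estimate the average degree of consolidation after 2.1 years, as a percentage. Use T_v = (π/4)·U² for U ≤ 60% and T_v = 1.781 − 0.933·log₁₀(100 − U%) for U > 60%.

U ≈ 81.4 %

Drainage path length: H_d = H = 4.4 m (single drainage).
T_v = c_v·t/H_d² = 5.5×2.1/4.4² = 0.59659.
T_v = 0.59659 corresponds to the U > 60% branch:
U = 1 − 10^((1.781 − T_v)/0.933)/100 = 0.814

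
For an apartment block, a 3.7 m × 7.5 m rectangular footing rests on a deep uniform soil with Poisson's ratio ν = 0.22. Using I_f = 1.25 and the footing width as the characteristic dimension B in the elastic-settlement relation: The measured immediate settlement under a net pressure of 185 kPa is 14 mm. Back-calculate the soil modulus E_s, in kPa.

S_e = q·B·(1−ν²)/E_s · I_f  ⇒  E_s = q·B·(1−ν²)·I_f / S_e.
E_s = 185 × 3.7 × 0.9516 × 1.25 / 0.014 = 58160 kPa

E_s ≈ 58200 kPa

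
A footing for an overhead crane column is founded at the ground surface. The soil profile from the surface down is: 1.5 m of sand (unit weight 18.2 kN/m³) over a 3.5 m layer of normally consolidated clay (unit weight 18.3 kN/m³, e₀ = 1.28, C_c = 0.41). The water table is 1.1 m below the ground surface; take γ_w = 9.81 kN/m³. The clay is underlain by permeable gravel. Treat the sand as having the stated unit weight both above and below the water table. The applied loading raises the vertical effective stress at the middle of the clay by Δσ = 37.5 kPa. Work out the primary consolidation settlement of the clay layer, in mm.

Mid-depth of clay below the ground surface: z = 1.5 + 3.5/2 = 3.25 m.
Total vertical stress at mid-clay: σ_v = 18.2×1.5 + 18.3×1.75 = 59.325 kPa.
Pore pressure: u = 9.81×(3.25 − 1.1) = 21.091 kPa.
Initial effective stress: σ'_0 = σ_v − u = 59.325 − 21.091 = 38.234 kPa.
Final effective stress: σ'_f = σ'_0 + Δσ = 38.234 + 37.5 = 75.734 kPa.
Normally consolidated clay, so the full stress increment lies on the virgin compression line:
S_c = C_c·H/(1+e₀)·log₁₀(σ'_f/σ'_0) = 0.41×3.5/(1+1.28)×log₁₀(75.734/38.234)
    = 0.62939 × 0.29684 = 0.1868 m

S_c ≈ 187 mm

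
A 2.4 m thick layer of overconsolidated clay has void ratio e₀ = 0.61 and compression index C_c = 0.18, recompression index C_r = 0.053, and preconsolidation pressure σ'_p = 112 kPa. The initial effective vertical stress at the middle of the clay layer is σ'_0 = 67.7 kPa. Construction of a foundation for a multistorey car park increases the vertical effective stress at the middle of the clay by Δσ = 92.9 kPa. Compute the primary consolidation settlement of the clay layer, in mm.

S_c ≈ 59.3 mm

Final effective stress: σ'_f = 67.7 + 92.9 = 160.6 kPa.
σ'_f = 160.6 > σ'_p = 112 kPa, so the stress path crosses the preconsolidation pressure — recompression up to σ'_p, then virgin compression beyond:
S_c = H/(1+e₀)·[C_r·log₁₀(σ'_p/σ'_0) + C_c·log₁₀(σ'_f/σ'_p)]
    = 2.4/1.61 × [0.053×log₁₀(112/67.7) + 0.18×log₁₀(160.6/112)]
    = 1.4907 × [0.011587 + 0.028175] = 0.05927 m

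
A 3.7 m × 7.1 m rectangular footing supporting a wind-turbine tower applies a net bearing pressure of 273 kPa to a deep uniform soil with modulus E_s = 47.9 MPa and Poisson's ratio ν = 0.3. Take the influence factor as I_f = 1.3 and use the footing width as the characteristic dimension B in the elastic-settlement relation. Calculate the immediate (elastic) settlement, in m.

S_e ≈ 0.0249 m

Immediate (elastic) settlement: S_e = q·B·(1−ν²)/E_s · I_f.
E_s = 47.9 MPa = 47900 kPa.
S_e = 273 × 3.7 × (1 − 0.3²) / 47900 × 1.3
    = 273 × 3.7 × 0.91 / 47900 × 1.3
    = 0.02495 m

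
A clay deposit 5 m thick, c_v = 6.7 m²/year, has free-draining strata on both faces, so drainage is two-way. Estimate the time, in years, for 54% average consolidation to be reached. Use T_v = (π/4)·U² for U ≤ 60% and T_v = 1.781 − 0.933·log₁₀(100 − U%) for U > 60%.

t ≈ 0.214 years

Drainage path length: H_d = H/2 = 2.5 m (double drainage).
U ≤ 60%: T_v = (π/4)·U² = (π/4)×0.54² = 0.22902.
t = T_v·H_d²/c_v = 0.22902×2.5²/6.7 = 0.2136 years.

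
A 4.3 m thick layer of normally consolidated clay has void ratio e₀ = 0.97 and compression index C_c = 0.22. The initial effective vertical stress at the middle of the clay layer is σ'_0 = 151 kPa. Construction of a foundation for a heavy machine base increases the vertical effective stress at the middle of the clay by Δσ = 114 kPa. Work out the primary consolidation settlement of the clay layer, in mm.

S_c ≈ 117 mm

Final effective stress: σ'_f = σ'_0 + Δσ = 151 + 114 = 265 kPa.
Normally consolidated clay, so the full stress increment lies on the virgin compression line:
S_c = C_c·H/(1+e₀)·log₁₀(σ'_f/σ'_0) = 0.22×4.3/(1+0.97)×log₁₀(265/151)
    = 0.4802 × 0.24427 = 0.1173 m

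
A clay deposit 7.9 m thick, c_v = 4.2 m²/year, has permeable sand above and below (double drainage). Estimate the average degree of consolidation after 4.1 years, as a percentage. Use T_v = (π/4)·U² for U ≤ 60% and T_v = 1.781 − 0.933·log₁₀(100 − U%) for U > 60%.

U ≈ 94.7 %

Drainage path length: H_d = H/2 = 3.95 m (double drainage).
T_v = c_v·t/H_d² = 4.2×4.1/3.95² = 1.1037.
T_v = 1.1037 corresponds to the U > 60% branch:
U = 1 − 10^((1.781 − T_v)/0.933)/100 = 0.9468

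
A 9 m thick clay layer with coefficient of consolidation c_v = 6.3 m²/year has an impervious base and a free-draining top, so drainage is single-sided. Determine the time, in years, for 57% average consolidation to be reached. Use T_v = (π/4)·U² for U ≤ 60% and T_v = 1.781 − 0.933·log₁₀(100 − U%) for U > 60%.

Drainage path length: H_d = H = 9 m (single drainage).
U ≤ 60%: T_v = (π/4)·U² = (π/4)×0.57² = 0.25518.
t = T_v·H_d²/c_v = 0.25518×9²/6.3 = 3.281 years.

t ≈ 3.28 years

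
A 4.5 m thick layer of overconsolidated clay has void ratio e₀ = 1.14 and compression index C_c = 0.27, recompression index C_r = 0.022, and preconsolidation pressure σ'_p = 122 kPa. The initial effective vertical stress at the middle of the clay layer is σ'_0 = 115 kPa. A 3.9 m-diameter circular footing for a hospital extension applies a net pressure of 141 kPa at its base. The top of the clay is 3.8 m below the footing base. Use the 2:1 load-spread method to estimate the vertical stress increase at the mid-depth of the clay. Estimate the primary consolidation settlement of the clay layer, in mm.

S_c ≈ 29.2 mm

Mid-depth of clay below the footing base: z = 3.8 + 4.5/2 = 6.05 m.
Stress increase at mid-clay by the 2:1 spreading method:
Δσ ≈ qD²/(D+z)² = 141×3.9²/(3.9+6.05)² = 21.662 kPa
Final effective stress: σ'_f = 115 + 21.662 = 136.66 kPa.
σ'_f = 136.66 > σ'_p = 122 kPa, so the stress path crosses the preconsolidation pressure — recompression up to σ'_p, then virgin compression beyond:
S_c = H/(1+e₀)·[C_r·log₁₀(σ'_p/σ'_0) + C_c·log₁₀(σ'_f/σ'_p)]
    = 4.5/2.14 × [0.022×log₁₀(122/115) + 0.27×log₁₀(136.66/122)]
    = 2.1028 × [0.00056456 + 0.013306] = 0.02917 m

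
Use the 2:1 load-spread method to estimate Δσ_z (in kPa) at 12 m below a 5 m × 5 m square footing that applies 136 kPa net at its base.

Δσ_z ≈ 11.8 kPa

By the 2:1 method the load spreads at 1 horizontal : 2 vertical, so at depth z the loaded area has grown by z in each plan dimension:
Δσ = qBL/((B+z)(L+z)) = 136×5×5/((5+12)(5+12)) = 11.765 kPa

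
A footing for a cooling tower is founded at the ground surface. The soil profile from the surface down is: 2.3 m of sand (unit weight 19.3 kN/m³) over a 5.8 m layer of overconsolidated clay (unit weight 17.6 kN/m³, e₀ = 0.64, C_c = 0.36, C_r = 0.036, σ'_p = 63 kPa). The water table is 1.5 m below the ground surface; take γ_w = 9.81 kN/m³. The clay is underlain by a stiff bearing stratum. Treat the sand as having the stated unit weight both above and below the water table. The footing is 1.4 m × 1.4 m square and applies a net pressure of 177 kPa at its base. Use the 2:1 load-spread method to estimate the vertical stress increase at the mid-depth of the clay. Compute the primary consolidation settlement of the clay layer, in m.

S_c ≈ 0.0383 m

Mid-depth of clay below the ground surface: z = 2.3 + 5.8/2 = 5.2 m.
Total vertical stress at mid-clay: σ_v = 19.3×2.3 + 17.6×2.9 = 95.43 kPa.
Pore pressure: u = 9.81×(5.2 − 1.5) = 36.297 kPa.
Initial effective stress: σ'_0 = σ_v − u = 95.43 − 36.297 = 59.133 kPa.
Stress increase at mid-clay by the 2:1 spreading method:
Δσ = qBL/((B+z)(L+z)) = 177×1.4×1.4/((1.4+5.2)(1.4+5.2)) = 7.9642 kPa
Final effective stress: σ'_f = 59.133 + 7.9642 = 67.097 kPa.
σ'_f = 67.097 > σ'_p = 63 kPa, so the stress path crosses the preconsolidation pressure — recompression up to σ'_p, then virgin compression beyond:
S_c = H/(1+e₀)·[C_r·log₁₀(σ'_p/σ'_0) + C_c·log₁₀(σ'_f/σ'_p)]
    = 5.8/1.64 × [0.036×log₁₀(63/59.133) + 0.36×log₁₀(67.097/63)]
    = 3.5366 × [0.00099038 + 0.0098505] = 0.03834 m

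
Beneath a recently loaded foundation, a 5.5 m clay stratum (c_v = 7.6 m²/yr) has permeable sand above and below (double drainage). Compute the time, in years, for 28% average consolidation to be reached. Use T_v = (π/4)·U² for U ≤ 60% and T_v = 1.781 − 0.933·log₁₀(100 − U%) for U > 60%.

t ≈ 0.0613 years

Drainage path length: H_d = H/2 = 2.75 m (double drainage).
U ≤ 60%: T_v = (π/4)·U² = (π/4)×0.28² = 0.061575.
t = T_v·H_d²/c_v = 0.061575×2.75²/7.6 = 0.06127 years.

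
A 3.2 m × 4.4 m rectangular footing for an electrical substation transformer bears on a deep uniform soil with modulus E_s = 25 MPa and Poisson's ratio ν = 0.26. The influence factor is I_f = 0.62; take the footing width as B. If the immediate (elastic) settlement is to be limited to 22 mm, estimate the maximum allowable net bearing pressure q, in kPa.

q ≈ 297 kPa

E_s = 25 MPa = 25000 kPa.
S_e = q·B·(1−ν²)/E_s · I_f  ⇒  q = S_e·E_s / (B·(1−ν²)·I_f).
q = 0.022 × 25000 / (3.2 × 0.9324 × 0.62) = 297.3 kPa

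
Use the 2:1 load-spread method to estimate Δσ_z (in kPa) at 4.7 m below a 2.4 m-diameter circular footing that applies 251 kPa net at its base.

By the 2:1 method the load spreads at 1 horizontal : 2 vertical, so at depth z the loaded area has grown by z in each plan dimension:
Δσ ≈ qD²/(D+z)² = 251×2.4²/(2.4+4.7)² = 28.68 kPa

Δσ_z ≈ 28.7 kPa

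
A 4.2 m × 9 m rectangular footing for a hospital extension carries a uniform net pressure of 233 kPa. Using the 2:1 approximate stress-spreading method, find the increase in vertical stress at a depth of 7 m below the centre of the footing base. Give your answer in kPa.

By the 2:1 method the load spreads at 1 horizontal : 2 vertical, so at depth z the loaded area has grown by z in each plan dimension:
Δσ = qBL/((B+z)(L+z)) = 233×4.2×9/((4.2+7)(9+7)) = 49.148 kPa

Δσ_z ≈ 49.1 kPa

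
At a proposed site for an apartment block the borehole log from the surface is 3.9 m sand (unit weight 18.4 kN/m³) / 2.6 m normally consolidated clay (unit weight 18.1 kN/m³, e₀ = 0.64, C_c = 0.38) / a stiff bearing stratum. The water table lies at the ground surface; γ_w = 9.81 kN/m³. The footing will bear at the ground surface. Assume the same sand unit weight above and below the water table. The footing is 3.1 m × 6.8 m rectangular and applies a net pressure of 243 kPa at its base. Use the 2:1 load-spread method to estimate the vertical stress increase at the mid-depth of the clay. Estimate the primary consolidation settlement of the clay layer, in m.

Mid-depth of clay below the ground surface: z = 3.9 + 2.6/2 = 5.2 m.
Total vertical stress at mid-clay: σ_v = 18.4×3.9 + 18.1×1.3 = 95.29 kPa.
Pore pressure: u = 9.81×(5.2 − 0) = 51.012 kPa.
Initial effective stress: σ'_0 = σ_v − u = 95.29 − 51.012 = 44.278 kPa.
Stress increase at mid-clay by the 2:1 spreading method:
Δσ = qBL/((B+z)(L+z)) = 243×3.1×6.8/((3.1+5.2)(6.8+5.2)) = 51.43 kPa
Final effective stress: σ'_f = σ'_0 + Δσ = 44.278 + 51.43 = 95.708 kPa.
Normally consolidated clay, so the full stress increment lies on the virgin compression line:
S_c = C_c·H/(1+e₀)·log₁₀(σ'_f/σ'_0) = 0.38×2.6/(1+0.64)×log₁₀(95.708/44.278)
    = 0.60244 × 0.33476 = 0.2017 m

S_c ≈ 0.202 m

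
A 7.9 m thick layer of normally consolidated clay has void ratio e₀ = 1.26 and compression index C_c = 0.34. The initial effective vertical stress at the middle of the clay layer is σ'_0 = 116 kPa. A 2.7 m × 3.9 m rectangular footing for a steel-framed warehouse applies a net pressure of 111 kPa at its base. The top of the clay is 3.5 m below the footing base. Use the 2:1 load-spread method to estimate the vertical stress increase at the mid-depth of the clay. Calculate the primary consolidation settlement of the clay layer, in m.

Mid-depth of clay below the footing base: z = 3.5 + 7.9/2 = 7.45 m.
Stress increase at mid-clay by the 2:1 spreading method:
Δσ = qBL/((B+z)(L+z)) = 111×2.7×3.9/((2.7+7.45)(3.9+7.45)) = 10.146 kPa
Final effective stress: σ'_f = σ'_0 + Δσ = 116 + 10.146 = 126.15 kPa.
Normally consolidated clay, so the full stress increment lies on the virgin compression line:
S_c = C_c·H/(1+e₀)·log₁₀(σ'_f/σ'_0) = 0.34×7.9/(1+1.26)×log₁₀(126.15/116)
    = 1.1885 × 0.036429 = 0.0433 m

S_c ≈ 0.0433 m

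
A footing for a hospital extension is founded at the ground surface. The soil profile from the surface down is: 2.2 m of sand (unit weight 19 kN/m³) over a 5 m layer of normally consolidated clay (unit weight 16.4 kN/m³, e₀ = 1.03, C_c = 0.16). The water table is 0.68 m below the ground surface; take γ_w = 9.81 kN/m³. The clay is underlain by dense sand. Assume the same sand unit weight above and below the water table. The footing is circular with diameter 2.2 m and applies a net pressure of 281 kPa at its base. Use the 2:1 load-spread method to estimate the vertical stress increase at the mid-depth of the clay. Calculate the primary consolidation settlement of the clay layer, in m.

Mid-depth of clay below the ground surface: z = 2.2 + 5/2 = 4.7 m.
Total vertical stress at mid-clay: σ_v = 19×2.2 + 16.4×2.5 = 82.8 kPa.
Pore pressure: u = 9.81×(4.7 − 0.68) = 39.436 kPa.
Initial effective stress: σ'_0 = σ_v − u = 82.8 − 39.436 = 43.364 kPa.
Stress increase at mid-clay by the 2:1 spreading method:
Δσ ≈ qD²/(D+z)² = 281×2.2²/(2.2+4.7)² = 28.566 kPa
Final effective stress: σ'_f = σ'_0 + Δσ = 43.364 + 28.566 = 71.93 kPa.
Normally consolidated clay, so the full stress increment lies on the virgin compression line:
S_c = C_c·H/(1+e₀)·log₁₀(σ'_f/σ'_0) = 0.16×5/(1+1.03)×log₁₀(71.93/43.364)
    = 0.39409 × 0.21978 = 0.08661 m

S_c ≈ 0.0866 m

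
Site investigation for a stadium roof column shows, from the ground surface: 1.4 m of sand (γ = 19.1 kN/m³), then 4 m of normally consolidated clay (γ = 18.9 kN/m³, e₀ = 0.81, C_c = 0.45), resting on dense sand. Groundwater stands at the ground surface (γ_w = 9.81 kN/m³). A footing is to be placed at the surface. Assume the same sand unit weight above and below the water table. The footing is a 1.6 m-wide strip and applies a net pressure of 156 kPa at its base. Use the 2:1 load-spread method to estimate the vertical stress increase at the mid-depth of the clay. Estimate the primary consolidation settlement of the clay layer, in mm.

S_c ≈ 413 mm

Mid-depth of clay below the ground surface: z = 1.4 + 4/2 = 3.4 m.
Total vertical stress at mid-clay: σ_v = 19.1×1.4 + 18.9×2 = 64.54 kPa.
Pore pressure: u = 9.81×(3.4 − 0) = 33.354 kPa.
Initial effective stress: σ'_0 = σ_v − u = 64.54 − 33.354 = 31.186 kPa.
Stress increase at mid-clay by the 2:1 spreading method:
Δσ = qB/(B+z) = 156×1.6/(1.6+3.4) = 49.92 kPa
Final effective stress: σ'_f = σ'_0 + Δσ = 31.186 + 49.92 = 81.106 kPa.
Normally consolidated clay, so the full stress increment lies on the virgin compression line:
S_c = C_c·H/(1+e₀)·log₁₀(σ'_f/σ'_0) = 0.45×4/(1+0.81)×log₁₀(81.106/31.186)
    = 0.99448 × 0.41509 = 0.4128 m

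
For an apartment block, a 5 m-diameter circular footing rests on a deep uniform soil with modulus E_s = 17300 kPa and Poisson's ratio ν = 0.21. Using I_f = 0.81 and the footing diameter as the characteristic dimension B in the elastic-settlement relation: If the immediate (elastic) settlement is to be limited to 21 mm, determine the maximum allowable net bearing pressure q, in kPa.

S_e = q·B·(1−ν²)/E_s · I_f  ⇒  q = S_e·E_s / (B·(1−ν²)·I_f).
q = 0.021 × 17300 / (5 × 0.9559 × 0.81) = 93.84 kPa

q ≈ 93.8 kPa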